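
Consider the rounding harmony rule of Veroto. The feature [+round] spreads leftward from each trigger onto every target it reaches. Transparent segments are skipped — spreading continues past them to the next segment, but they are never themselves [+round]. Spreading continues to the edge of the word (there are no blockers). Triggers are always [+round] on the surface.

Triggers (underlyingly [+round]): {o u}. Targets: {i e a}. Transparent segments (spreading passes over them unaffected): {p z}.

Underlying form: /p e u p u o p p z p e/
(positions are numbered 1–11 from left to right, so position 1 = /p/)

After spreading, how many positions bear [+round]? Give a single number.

4

From /u/ at 3 leftward: 2 /e/ → [+round]; 1 /p/ transparent; word edge.
From /u/ at 5 leftward: 4 /p/ transparent; 3 /u/ is itself a trigger — this domain ends here.
From /o/ at 6 leftward: 5 /u/ is itself a trigger — this domain ends here.
Target with no active source: position 11 stays [-round].
[+round] positions on the surface: 2 3 5 6.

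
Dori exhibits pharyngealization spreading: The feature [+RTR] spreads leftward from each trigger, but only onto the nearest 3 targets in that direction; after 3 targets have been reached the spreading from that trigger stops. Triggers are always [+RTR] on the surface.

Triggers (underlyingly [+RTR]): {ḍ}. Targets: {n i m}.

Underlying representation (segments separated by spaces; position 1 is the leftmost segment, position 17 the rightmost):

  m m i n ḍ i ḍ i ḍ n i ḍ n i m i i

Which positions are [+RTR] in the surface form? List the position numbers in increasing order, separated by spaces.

From /ḍ/ at 5 leftward: 4 /n/ → [+RTR]; 3 /i/ → [+RTR]; 2 /m/ → [+RTR]; bound reached.
From /ḍ/ at 7 leftward: 6 /i/ → [+RTR]; 5 /ḍ/ is itself a trigger — this domain ends here.
From /ḍ/ at 9 leftward: 8 /i/ → [+RTR]; 7 /ḍ/ is itself a trigger — this domain ends here.
From /ḍ/ at 12 leftward: 11 /i/ → [+RTR]; 10 /n/ → [+RTR]; 9 /ḍ/ is itself a trigger — this domain ends here.
Targets with no active source: positions 1 13 14 15 16 17 stay [-emphatic].

2 3 4 5 6 7 8 9 10 11 12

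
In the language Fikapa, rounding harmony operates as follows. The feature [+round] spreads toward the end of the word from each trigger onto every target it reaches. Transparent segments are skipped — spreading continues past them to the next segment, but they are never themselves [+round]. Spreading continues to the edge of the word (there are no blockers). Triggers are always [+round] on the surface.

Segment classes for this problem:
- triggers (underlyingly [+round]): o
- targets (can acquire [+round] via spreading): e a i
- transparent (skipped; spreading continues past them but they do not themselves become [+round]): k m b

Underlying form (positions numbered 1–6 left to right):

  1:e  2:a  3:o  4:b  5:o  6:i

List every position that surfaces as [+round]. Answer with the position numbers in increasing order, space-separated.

3 5 6

From /o/ at 3 rightward: 4 /b/ transparent; 5 /o/ is itself a trigger — this domain ends here.
From /o/ at 5 rightward: 6 /i/ → [+round]; word edge.
Targets with no active source: positions 1 2 stay [-round].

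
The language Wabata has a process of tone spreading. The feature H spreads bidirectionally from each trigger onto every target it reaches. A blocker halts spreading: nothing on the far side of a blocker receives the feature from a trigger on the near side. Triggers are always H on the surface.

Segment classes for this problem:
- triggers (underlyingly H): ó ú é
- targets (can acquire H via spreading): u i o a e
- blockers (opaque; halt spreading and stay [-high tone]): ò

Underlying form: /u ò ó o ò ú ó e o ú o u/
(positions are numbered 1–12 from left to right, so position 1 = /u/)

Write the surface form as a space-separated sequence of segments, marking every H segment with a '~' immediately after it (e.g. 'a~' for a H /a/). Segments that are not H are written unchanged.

From /ó/ at 3 rightward: 4 /o/ → H; 5 /ò/ blocks.
From /ó/ at 3 leftward: 2 /ò/ blocks.
From /ú/ at 6 rightward: 7 /ó/ is itself a trigger — this domain ends here.
From /ú/ at 6 leftward: 5 /ò/ blocks.
From /ó/ at 7 rightward: 8 /e/ → H; 9 /o/ → H; 10 /ú/ is itself a trigger — this domain ends here.
From /ó/ at 7 leftward: 6 /ú/ is itself a trigger — this domain ends here.
From /ú/ at 10 rightward: 11 /o/ → H; 12 /u/ → H; word edge.
From /ú/ at 10 leftward: 9 /o/ → H; 8 /e/ → H; 7 /ó/ is itself a trigger — this domain ends here.
Target with no active source: position 1 stays [-high tone].
H positions on the surface: 3 4 6 7 8 9 10 11 12.

u ò ó~ o~ ò ú~ ó~ e~ o~ ú~ o~ u~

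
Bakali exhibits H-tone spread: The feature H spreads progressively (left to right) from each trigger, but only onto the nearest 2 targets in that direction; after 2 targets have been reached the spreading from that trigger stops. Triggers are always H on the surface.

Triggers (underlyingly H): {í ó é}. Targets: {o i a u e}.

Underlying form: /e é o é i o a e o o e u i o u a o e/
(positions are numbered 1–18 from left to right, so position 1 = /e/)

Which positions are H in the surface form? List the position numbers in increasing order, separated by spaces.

2 3 4 5 6

From /é/ at 2 rightward: 3 /o/ → H; 4 /é/ is itself a trigger — this domain ends here.
From /é/ at 4 rightward: 5 /i/ → H; 6 /o/ → H; bound reached.
Targets with no active source: positions 1 7 8 9 10 11 12 13 14 15 16 17 18 stay [-high tone].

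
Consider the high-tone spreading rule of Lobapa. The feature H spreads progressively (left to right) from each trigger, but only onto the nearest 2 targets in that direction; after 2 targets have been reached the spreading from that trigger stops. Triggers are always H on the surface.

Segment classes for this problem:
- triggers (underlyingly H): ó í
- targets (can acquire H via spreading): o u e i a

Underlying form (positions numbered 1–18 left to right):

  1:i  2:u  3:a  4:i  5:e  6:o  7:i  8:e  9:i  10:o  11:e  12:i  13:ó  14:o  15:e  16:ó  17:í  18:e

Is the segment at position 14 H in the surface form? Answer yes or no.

From /ó/ at 13 rightward: 14 /o/ → H; 15 /e/ → H; bound reached.
From /ó/ at 16 rightward: 17 /í/ is itself a trigger — this domain ends here.
From /í/ at 17 rightward: 18 /e/ → H; word edge.
Targets with no active source: positions 1 2 3 4 5 6 7 8 9 10 11 12 stay [-high tone].
H positions on the surface: 13 14 15 16 17 18.

yes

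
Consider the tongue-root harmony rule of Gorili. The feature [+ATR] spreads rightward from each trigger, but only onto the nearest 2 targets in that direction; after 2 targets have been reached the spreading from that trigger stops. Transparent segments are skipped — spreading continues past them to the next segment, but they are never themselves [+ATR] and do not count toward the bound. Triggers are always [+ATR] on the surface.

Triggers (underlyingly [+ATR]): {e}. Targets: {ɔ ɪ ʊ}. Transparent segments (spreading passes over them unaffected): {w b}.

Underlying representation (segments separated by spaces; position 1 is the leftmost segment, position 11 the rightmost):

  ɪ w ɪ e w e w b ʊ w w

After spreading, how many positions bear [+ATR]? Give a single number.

3

From /e/ at 4 rightward: 5 /w/ transparent; 6 /e/ is itself a trigger — this domain ends here.
From /e/ at 6 rightward: 7 /w/ transparent; 8 /b/ transparent; 9 /ʊ/ → [+ATR]; 10 /w/ transparent; 11 /w/ transparent; word edge.
Targets with no active source: positions 1 3 stay [-ATR].
[+ATR] positions on the surface: 4 6 9.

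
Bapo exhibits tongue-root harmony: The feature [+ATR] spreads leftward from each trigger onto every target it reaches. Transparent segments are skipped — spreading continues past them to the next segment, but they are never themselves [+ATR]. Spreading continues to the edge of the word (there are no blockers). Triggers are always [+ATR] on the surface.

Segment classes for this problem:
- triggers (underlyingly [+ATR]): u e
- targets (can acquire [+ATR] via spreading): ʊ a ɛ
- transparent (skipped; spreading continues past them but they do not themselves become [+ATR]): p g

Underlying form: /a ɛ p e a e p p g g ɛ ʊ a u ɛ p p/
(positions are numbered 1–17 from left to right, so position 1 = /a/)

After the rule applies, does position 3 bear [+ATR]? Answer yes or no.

no

From /e/ at 4 leftward: 3 /p/ transparent; 2 /ɛ/ → [+ATR]; 1 /a/ → [+ATR]; word edge.
From /e/ at 6 leftward: 5 /a/ → [+ATR]; 4 /e/ is itself a trigger — this domain ends here.
From /u/ at 14 leftward: 13 /a/ → [+ATR]; 12 /ʊ/ → [+ATR]; 11 /ɛ/ → [+ATR]; 10 /g/ transparent; 9 /g/ transparent; 8 /p/ transparent; 7 /p/ transparent; 6 /e/ is itself a trigger — this domain ends here.
Target with no active source: position 15 stays [-ATR].
[+ATR] positions on the surface: 1 2 4 5 6 11 12 13 14.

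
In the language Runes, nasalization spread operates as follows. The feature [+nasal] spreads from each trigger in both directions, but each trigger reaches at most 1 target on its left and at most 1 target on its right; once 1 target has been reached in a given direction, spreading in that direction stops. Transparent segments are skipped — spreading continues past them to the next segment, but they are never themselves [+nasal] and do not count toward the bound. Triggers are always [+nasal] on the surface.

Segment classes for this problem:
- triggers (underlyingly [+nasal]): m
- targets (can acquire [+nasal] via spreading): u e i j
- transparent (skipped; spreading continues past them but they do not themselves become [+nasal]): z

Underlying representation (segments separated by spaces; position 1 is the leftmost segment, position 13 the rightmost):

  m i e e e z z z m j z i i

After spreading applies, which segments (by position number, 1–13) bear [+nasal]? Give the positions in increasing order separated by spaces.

1 2 5 9 10

From /m/ at 1 rightward: 2 /i/ → [+nasal]; bound reached.
From /m/ at 1 leftward: word edge.
From /m/ at 9 rightward: 10 /j/ → [+nasal]; bound reached.
From /m/ at 9 leftward: 8 /z/ transparent; 7 /z/ transparent; 6 /z/ transparent; 5 /e/ → [+nasal]; bound reached.
Targets with no active source: positions 3 4 12 13 stay [-nasal].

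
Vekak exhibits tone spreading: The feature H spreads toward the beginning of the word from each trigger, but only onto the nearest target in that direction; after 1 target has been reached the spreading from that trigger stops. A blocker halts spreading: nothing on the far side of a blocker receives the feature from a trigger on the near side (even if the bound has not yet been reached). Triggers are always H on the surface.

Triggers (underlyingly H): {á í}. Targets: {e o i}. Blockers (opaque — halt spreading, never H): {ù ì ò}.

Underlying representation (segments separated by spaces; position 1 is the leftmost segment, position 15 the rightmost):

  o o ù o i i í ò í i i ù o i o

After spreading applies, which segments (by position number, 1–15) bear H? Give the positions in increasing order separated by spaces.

6 7 9

From /í/ at 7 leftward: 6 /i/ → H; bound reached.
From /í/ at 9 leftward: 8 /ò/ blocks.
Targets with no active source: positions 1 2 4 5 10 11 13 14 15 stay [-high tone].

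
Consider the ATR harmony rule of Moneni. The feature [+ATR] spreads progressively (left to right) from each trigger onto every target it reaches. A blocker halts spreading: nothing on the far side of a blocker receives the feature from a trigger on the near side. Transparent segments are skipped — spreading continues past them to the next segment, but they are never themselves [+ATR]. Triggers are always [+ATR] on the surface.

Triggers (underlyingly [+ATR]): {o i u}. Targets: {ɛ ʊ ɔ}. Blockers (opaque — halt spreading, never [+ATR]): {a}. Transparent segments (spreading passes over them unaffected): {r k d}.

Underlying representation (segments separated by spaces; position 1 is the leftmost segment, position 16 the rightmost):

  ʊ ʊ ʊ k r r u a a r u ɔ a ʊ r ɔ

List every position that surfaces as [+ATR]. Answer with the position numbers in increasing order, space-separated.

From /u/ at 7 rightward: 8 /a/ blocks.
From /u/ at 11 rightward: 12 /ɔ/ → [+ATR]; 13 /a/ blocks.
Targets with no active source: positions 1 2 3 14 16 stay [-ATR].

7 11 12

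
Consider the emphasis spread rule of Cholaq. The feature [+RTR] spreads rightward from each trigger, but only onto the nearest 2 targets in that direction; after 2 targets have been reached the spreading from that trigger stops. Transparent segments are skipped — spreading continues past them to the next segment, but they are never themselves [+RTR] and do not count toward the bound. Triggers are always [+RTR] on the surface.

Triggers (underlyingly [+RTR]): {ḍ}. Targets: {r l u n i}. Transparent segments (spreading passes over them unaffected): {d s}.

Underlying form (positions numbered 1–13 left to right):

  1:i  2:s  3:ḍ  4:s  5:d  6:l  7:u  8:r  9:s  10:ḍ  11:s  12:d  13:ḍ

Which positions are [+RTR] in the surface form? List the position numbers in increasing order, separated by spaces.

3 6 7 10 13

From /ḍ/ at 3 rightward: 4 /s/ transparent; 5 /d/ transparent; 6 /l/ → [+RTR]; 7 /u/ → [+RTR]; bound reached.
From /ḍ/ at 10 rightward: 11 /s/ transparent; 12 /d/ transparent; 13 /ḍ/ is itself a trigger — this domain ends here.
From /ḍ/ at 13 rightward: word edge.
Targets with no active source: positions 1 8 stay [-emphatic].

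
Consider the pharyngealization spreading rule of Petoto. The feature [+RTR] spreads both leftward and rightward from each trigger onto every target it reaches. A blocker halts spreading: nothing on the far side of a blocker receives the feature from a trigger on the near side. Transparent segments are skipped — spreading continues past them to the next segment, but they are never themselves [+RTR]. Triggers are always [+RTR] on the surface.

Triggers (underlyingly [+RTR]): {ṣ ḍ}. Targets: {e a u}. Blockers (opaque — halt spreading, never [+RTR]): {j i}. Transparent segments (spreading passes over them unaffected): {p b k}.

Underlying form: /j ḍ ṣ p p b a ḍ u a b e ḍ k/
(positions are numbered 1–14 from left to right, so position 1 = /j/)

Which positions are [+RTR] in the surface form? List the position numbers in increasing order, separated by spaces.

2 3 7 8 9 10 12 13

From /ḍ/ at 2 rightward: 3 /ṣ/ is itself a trigger — this domain ends here.
From /ḍ/ at 2 leftward: 1 /j/ blocks.
From /ṣ/ at 3 rightward: 4 /p/ transparent; 5 /p/ transparent; 6 /b/ transparent; 7 /a/ → [+RTR]; 8 /ḍ/ is itself a trigger — this domain ends here.
From /ṣ/ at 3 leftward: 2 /ḍ/ is itself a trigger — this domain ends here.
From /ḍ/ at 8 rightward: 9 /u/ → [+RTR]; 10 /a/ → [+RTR]; 11 /b/ transparent; 12 /e/ → [+RTR]; 13 /ḍ/ is itself a trigger — this domain ends here.
From /ḍ/ at 8 leftward: 7 /a/ → [+RTR]; 6 /b/ transparent; 5 /p/ transparent; 4 /p/ transparent; 3 /ṣ/ is itself a trigger — this domain ends here.
From /ḍ/ at 13 rightward: 14 /k/ transparent; word edge.
From /ḍ/ at 13 leftward: 12 /e/ → [+RTR]; 11 /b/ transparent; 10 /a/ → [+RTR]; 9 /u/ → [+RTR]; 8 /ḍ/ is itself a trigger — this domain ends here.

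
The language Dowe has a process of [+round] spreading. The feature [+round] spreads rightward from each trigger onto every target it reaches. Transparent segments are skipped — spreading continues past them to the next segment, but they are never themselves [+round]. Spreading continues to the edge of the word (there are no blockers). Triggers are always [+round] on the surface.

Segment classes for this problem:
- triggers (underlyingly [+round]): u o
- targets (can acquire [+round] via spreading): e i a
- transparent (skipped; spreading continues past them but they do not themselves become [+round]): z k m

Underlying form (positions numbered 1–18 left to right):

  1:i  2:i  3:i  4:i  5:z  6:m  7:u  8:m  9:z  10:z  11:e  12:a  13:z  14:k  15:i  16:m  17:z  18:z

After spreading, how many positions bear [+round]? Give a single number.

4

From /u/ at 7 rightward: 8 /m/ transparent; 9 /z/ transparent; 10 /z/ transparent; 11 /e/ → [+round]; 12 /a/ → [+round]; 13 /z/ transparent; 14 /k/ transparent; 15 /i/ → [+round]; 16 /m/ transparent; 17 /z/ transparent; 18 /z/ transparent; word edge.
Targets with no active source: positions 1 2 3 4 stay [-round].
[+round] positions on the surface: 7 11 12 15.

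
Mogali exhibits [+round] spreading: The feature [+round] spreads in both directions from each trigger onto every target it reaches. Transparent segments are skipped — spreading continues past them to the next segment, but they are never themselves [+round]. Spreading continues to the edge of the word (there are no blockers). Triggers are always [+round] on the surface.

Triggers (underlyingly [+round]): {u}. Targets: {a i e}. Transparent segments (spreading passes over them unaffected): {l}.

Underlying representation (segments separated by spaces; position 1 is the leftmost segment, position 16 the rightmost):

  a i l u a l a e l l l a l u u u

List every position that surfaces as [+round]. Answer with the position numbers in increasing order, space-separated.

1 2 4 5 7 8 12 14 15 16

From /u/ at 4 rightward: 5 /a/ → [+round]; 6 /l/ transparent; 7 /a/ → [+round]; 8 /e/ → [+round]; 9 /l/ transparent; 10 /l/ transparent; 11 /l/ transparent; 12 /a/ → [+round]; 13 /l/ transparent; 14 /u/ is itself a trigger — this domain ends here.
From /u/ at 4 leftward: 3 /l/ transparent; 2 /i/ → [+round]; 1 /a/ → [+round]; word edge.
From /u/ at 14 rightward: 15 /u/ is itself a trigger — this domain ends here.
From /u/ at 14 leftward: 13 /l/ transparent; 12 /a/ → [+round]; 11 /l/ transparent; 10 /l/ transparent; 9 /l/ transparent; 8 /e/ → [+round]; 7 /a/ → [+round]; 6 /l/ transparent; 5 /a/ → [+round]; 4 /u/ is itself a trigger — this domain ends here.
From /u/ at 15 rightward: 16 /u/ is itself a trigger — this domain ends here.
From /u/ at 15 leftward: 14 /u/ is itself a trigger — this domain ends here.
From /u/ at 16 rightward: word edge.
From /u/ at 16 leftward: 15 /u/ is itself a trigger — this domain ends here.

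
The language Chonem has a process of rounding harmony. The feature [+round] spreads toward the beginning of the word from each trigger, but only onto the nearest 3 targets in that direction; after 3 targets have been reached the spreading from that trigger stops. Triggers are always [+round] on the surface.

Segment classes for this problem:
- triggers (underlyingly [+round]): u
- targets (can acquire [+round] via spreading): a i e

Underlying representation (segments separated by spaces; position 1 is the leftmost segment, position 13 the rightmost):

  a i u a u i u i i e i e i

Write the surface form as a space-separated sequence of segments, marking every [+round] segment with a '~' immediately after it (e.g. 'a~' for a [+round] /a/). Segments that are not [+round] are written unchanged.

a~ i~ u~ a~ u~ i~ u~ i i e i e i

From /u/ at 3 leftward: 2 /i/ → [+round]; 1 /a/ → [+round]; word edge.
From /u/ at 5 leftward: 4 /a/ → [+round]; 3 /u/ is itself a trigger — this domain ends here.
From /u/ at 7 leftward: 6 /i/ → [+round]; 5 /u/ is itself a trigger — this domain ends here.
Targets with no active source: positions 8 9 10 11 12 13 stay [-round].
[+round] positions on the surface: 1 2 3 4 5 6 7.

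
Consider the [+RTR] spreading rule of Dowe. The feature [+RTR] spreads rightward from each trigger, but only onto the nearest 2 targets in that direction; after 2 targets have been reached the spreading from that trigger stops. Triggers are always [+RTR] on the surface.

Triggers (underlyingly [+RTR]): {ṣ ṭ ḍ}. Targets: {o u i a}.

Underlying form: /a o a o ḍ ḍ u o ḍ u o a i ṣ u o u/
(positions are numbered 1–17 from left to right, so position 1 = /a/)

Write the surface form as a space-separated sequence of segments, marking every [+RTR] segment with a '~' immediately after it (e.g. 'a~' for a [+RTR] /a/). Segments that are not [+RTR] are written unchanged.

a o a o ḍ~ ḍ~ u~ o~ ḍ~ u~ o~ a i ṣ~ u~ o~ u

From /ḍ/ at 5 rightward: 6 /ḍ/ is itself a trigger — this domain ends here.
From /ḍ/ at 6 rightward: 7 /u/ → [+RTR]; 8 /o/ → [+RTR]; bound reached.
From /ḍ/ at 9 rightward: 10 /u/ → [+RTR]; 11 /o/ → [+RTR]; bound reached.
From /ṣ/ at 14 rightward: 15 /u/ → [+RTR]; 16 /o/ → [+RTR]; bound reached.
Targets with no active source: positions 1 2 3 4 12 13 17 stay [-emphatic].
[+RTR] positions on the surface: 5 6 7 8 9 10 11 14 15 16.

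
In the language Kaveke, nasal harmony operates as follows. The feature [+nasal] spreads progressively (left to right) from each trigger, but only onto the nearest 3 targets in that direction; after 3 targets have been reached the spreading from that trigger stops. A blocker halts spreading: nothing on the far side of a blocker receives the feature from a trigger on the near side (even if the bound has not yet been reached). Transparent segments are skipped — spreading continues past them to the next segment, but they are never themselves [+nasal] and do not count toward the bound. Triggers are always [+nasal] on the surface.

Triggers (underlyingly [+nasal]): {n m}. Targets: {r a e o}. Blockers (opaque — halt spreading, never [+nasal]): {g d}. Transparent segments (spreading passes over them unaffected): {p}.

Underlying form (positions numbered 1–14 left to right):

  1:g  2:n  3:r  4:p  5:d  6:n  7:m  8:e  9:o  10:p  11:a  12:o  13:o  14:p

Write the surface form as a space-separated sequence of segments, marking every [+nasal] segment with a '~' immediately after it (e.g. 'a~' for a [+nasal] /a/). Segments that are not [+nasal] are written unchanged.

g n~ r~ p d n~ m~ e~ o~ p a~ o o p

From /n/ at 2 rightward: 3 /r/ → [+nasal]; 4 /p/ transparent; 5 /d/ blocks.
From /n/ at 6 rightward: 7 /m/ is itself a trigger — this domain ends here.
From /m/ at 7 rightward: 8 /e/ → [+nasal]; 9 /o/ → [+nasal]; 10 /p/ transparent; 11 /a/ → [+nasal]; bound reached.
Targets with no active source: positions 12 13 stay [-nasal].
[+nasal] positions on the surface: 2 3 6 7 8 9 11.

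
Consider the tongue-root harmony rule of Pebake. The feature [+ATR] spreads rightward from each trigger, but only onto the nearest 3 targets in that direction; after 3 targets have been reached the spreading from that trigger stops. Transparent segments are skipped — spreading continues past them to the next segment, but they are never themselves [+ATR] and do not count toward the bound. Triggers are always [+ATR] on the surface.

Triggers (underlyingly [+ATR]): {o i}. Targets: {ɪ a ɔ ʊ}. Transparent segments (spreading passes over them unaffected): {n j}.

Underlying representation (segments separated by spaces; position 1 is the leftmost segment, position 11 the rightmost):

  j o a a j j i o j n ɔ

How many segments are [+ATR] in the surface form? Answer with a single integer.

6

From /o/ at 2 rightward: 3 /a/ → [+ATR]; 4 /a/ → [+ATR]; 5 /j/ transparent; 6 /j/ transparent; 7 /i/ is itself a trigger — this domain ends here.
From /i/ at 7 rightward: 8 /o/ is itself a trigger — this domain ends here.
From /o/ at 8 rightward: 9 /j/ transparent; 10 /n/ transparent; 11 /ɔ/ → [+ATR]; word edge.
[+ATR] positions on the surface: 2 3 4 7 8 11.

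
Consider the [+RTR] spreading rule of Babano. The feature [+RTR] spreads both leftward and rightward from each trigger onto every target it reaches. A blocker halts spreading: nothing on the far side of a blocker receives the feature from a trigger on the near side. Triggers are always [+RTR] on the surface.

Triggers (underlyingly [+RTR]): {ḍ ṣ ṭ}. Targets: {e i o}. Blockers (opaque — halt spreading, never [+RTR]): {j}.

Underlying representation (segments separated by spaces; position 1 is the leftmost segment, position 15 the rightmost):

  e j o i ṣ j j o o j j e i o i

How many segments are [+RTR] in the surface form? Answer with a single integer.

From /ṣ/ at 5 rightward: 6 /j/ blocks.
From /ṣ/ at 5 leftward: 4 /i/ → [+RTR]; 3 /o/ → [+RTR]; 2 /j/ blocks.
Targets with no active source: positions 1 8 9 12 13 14 15 stay [-emphatic].
[+RTR] positions on the surface: 3 4 5.

3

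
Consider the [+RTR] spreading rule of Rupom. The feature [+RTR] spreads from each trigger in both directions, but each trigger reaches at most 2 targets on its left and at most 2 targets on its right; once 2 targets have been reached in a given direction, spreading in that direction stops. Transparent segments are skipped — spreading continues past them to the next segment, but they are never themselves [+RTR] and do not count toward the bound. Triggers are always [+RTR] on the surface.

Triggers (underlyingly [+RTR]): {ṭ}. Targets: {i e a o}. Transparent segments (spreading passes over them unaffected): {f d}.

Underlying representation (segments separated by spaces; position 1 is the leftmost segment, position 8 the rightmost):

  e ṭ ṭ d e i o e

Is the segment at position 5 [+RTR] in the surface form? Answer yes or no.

From /ṭ/ at 2 rightward: 3 /ṭ/ is itself a trigger — this domain ends here.
From /ṭ/ at 2 leftward: 1 /e/ → [+RTR]; word edge.
From /ṭ/ at 3 rightward: 4 /d/ transparent; 5 /e/ → [+RTR]; 6 /i/ → [+RTR]; bound reached.
From /ṭ/ at 3 leftward: 2 /ṭ/ is itself a trigger — this domain ends here.
Targets with no active source: positions 7 8 stay [-emphatic].
[+RTR] positions on the surface: 1 2 3 5 6.

yes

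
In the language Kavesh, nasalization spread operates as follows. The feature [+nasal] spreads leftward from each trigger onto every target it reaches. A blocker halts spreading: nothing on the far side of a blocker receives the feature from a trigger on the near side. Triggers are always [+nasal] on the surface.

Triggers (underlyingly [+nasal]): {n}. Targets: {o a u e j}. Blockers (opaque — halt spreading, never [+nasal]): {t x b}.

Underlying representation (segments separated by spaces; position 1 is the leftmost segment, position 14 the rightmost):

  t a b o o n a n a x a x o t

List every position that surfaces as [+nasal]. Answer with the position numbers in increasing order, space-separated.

From /n/ at 6 leftward: 5 /o/ → [+nasal]; 4 /o/ → [+nasal]; 3 /b/ blocks.
From /n/ at 8 leftward: 7 /a/ → [+nasal]; 6 /n/ is itself a trigger — this domain ends here.
Targets with no active source: positions 2 9 11 13 stay [-nasal].

4 5 6 7 8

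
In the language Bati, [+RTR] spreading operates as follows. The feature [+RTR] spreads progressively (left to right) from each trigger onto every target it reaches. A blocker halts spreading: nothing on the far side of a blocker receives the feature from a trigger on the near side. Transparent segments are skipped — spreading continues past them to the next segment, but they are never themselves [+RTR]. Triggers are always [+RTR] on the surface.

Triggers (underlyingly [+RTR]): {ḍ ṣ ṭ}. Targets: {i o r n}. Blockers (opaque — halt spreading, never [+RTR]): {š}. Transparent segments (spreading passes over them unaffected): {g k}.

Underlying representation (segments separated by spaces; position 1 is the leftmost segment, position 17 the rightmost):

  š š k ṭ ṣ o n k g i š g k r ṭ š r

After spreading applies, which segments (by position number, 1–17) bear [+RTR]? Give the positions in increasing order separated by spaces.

From /ṭ/ at 4 rightward: 5 /ṣ/ is itself a trigger — this domain ends here.
From /ṣ/ at 5 rightward: 6 /o/ → [+RTR]; 7 /n/ → [+RTR]; 8 /k/ transparent; 9 /g/ transparent; 10 /i/ → [+RTR]; 11 /š/ blocks.
From /ṭ/ at 15 rightward: 16 /š/ blocks.
Targets with no active source: positions 14 17 stay [-emphatic].

4 5 6 7 10 15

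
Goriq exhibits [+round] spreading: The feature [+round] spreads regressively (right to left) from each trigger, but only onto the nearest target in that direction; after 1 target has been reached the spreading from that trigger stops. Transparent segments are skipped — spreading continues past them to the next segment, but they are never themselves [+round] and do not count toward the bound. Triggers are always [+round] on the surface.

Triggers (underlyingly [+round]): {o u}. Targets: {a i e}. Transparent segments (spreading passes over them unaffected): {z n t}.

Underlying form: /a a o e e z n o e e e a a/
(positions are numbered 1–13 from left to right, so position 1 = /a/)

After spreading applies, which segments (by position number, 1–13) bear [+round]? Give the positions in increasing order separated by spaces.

2 3 5 8

From /o/ at 3 leftward: 2 /a/ → [+round]; bound reached.
From /o/ at 8 leftward: 7 /n/ transparent; 6 /z/ transparent; 5 /e/ → [+round]; bound reached.
Targets with no active source: positions 1 4 9 10 11 12 13 stay [-round].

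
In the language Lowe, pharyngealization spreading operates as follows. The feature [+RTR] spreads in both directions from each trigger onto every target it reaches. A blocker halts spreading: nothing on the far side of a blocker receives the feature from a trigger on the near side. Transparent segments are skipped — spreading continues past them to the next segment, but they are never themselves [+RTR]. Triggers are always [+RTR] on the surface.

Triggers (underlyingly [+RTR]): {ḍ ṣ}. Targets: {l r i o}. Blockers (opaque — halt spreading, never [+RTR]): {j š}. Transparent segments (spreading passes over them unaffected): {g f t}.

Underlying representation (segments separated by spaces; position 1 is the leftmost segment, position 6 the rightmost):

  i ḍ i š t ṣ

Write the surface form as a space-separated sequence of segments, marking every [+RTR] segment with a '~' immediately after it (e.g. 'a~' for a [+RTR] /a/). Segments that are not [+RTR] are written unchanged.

i~ ḍ~ i~ š t ṣ~

From /ḍ/ at 2 rightward: 3 /i/ → [+RTR]; 4 /š/ blocks.
From /ḍ/ at 2 leftward: 1 /i/ → [+RTR]; word edge.
From /ṣ/ at 6 rightward: word edge.
From /ṣ/ at 6 leftward: 5 /t/ transparent; 4 /š/ blocks.
[+RTR] positions on the surface: 1 2 3 6.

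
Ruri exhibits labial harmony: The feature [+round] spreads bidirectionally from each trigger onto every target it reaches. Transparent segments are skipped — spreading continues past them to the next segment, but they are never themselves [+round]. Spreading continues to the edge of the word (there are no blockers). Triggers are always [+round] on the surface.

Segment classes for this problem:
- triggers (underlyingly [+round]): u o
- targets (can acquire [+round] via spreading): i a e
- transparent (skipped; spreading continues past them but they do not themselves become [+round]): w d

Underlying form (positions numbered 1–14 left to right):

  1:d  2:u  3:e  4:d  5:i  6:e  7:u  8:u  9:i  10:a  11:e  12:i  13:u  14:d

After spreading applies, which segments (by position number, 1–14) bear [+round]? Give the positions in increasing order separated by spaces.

From /u/ at 2 rightward: 3 /e/ → [+round]; 4 /d/ transparent; 5 /i/ → [+round]; 6 /e/ → [+round]; 7 /u/ is itself a trigger — this domain ends here.
From /u/ at 2 leftward: 1 /d/ transparent; word edge.
From /u/ at 7 rightward: 8 /u/ is itself a trigger — this domain ends here.
From /u/ at 7 leftward: 6 /e/ → [+round]; 5 /i/ → [+round]; 4 /d/ transparent; 3 /e/ → [+round]; 2 /u/ is itself a trigger — this domain ends here.
From /u/ at 8 rightward: 9 /i/ → [+round]; 10 /a/ → [+round]; 11 /e/ → [+round]; 12 /i/ → [+round]; 13 /u/ is itself a trigger — this domain ends here.
From /u/ at 8 leftward: 7 /u/ is itself a trigger — this domain ends here.
From /u/ at 13 rightward: 14 /d/ transparent; word edge.
From /u/ at 13 leftward: 12 /i/ → [+round]; 11 /e/ → [+round]; 10 /a/ → [+round]; 9 /i/ → [+round]; 8 /u/ is itself a trigger — this domain ends here.

2 3 5 6 7 8 9 10 11 12 13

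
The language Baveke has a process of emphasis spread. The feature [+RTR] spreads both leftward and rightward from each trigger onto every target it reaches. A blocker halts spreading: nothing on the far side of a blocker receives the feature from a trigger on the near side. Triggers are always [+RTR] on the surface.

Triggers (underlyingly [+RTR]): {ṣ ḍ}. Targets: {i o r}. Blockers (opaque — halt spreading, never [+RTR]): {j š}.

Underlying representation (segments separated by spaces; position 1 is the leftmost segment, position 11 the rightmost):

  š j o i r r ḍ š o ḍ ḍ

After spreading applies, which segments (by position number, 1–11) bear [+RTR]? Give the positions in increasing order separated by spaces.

3 4 5 6 7 9 10 11

From /ḍ/ at 7 rightward: 8 /š/ blocks.
From /ḍ/ at 7 leftward: 6 /r/ → [+RTR]; 5 /r/ → [+RTR]; 4 /i/ → [+RTR]; 3 /o/ → [+RTR]; 2 /j/ blocks.
From /ḍ/ at 10 rightward: 11 /ḍ/ is itself a trigger — this domain ends here.
From /ḍ/ at 10 leftward: 9 /o/ → [+RTR]; 8 /š/ blocks.
From /ḍ/ at 11 rightward: word edge.
From /ḍ/ at 11 leftward: 10 /ḍ/ is itself a trigger — this domain ends here.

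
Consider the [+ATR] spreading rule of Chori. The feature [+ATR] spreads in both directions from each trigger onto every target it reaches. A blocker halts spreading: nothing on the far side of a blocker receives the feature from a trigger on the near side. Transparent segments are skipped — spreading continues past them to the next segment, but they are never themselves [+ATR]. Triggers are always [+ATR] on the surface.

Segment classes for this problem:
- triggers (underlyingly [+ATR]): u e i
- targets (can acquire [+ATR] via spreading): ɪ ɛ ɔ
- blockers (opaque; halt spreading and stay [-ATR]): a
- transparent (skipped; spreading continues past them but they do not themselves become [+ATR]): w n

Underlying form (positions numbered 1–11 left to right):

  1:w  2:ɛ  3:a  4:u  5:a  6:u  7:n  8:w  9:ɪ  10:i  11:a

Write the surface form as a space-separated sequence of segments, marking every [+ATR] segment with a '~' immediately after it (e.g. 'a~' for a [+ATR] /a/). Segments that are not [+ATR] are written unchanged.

w ɛ a u~ a u~ n w ɪ~ i~ a

From /u/ at 4 rightward: 5 /a/ blocks.
From /u/ at 4 leftward: 3 /a/ blocks.
From /u/ at 6 rightward: 7 /n/ transparent; 8 /w/ transparent; 9 /ɪ/ → [+ATR]; 10 /i/ is itself a trigger — this domain ends here.
From /u/ at 6 leftward: 5 /a/ blocks.
From /i/ at 10 rightward: 11 /a/ blocks.
From /i/ at 10 leftward: 9 /ɪ/ → [+ATR]; 8 /w/ transparent; 7 /n/ transparent; 6 /u/ is itself a trigger — this domain ends here.
Target with no active source: position 2 stays [-ATR].
[+ATR] positions on the surface: 4 6 9 10.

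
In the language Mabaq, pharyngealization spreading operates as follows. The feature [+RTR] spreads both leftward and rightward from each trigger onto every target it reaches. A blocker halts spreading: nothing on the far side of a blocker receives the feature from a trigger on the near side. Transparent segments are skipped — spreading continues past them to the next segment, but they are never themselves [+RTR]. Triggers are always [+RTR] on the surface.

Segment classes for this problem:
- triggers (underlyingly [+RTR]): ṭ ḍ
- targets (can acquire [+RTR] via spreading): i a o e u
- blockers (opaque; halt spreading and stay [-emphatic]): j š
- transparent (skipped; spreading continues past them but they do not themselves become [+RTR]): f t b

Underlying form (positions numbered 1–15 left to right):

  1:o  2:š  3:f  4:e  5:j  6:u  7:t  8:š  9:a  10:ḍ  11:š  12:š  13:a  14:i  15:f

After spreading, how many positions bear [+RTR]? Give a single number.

2

From /ḍ/ at 10 rightward: 11 /š/ blocks.
From /ḍ/ at 10 leftward: 9 /a/ → [+RTR]; 8 /š/ blocks.
Targets with no active source: positions 1 4 6 13 14 stay [-emphatic].
[+RTR] positions on the surface: 9 10.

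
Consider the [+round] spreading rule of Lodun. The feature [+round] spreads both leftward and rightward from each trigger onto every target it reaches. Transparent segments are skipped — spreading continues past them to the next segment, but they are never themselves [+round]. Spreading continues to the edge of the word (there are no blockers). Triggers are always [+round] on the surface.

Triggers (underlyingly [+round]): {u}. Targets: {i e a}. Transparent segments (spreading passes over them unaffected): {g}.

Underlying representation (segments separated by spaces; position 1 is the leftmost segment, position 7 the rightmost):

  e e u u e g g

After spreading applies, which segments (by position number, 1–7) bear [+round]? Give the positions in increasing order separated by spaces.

From /u/ at 3 rightward: 4 /u/ is itself a trigger — this domain ends here.
From /u/ at 3 leftward: 2 /e/ → [+round]; 1 /e/ → [+round]; word edge.
From /u/ at 4 rightward: 5 /e/ → [+round]; 6 /g/ transparent; 7 /g/ transparent; word edge.
From /u/ at 4 leftward: 3 /u/ is itself a trigger — this domain ends here.

1 2 3 4 5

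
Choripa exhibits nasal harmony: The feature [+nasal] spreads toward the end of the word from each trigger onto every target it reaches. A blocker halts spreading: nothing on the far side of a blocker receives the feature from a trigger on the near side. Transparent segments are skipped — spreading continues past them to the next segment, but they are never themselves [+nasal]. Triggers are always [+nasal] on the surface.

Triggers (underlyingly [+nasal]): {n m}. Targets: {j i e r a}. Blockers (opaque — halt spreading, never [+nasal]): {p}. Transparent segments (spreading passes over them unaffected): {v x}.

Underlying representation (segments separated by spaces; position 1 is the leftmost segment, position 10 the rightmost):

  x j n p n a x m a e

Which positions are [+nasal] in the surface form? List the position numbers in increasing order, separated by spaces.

From /n/ at 3 rightward: 4 /p/ blocks.
From /n/ at 5 rightward: 6 /a/ → [+nasal]; 7 /x/ transparent; 8 /m/ is itself a trigger — this domain ends here.
From /m/ at 8 rightward: 9 /a/ → [+nasal]; 10 /e/ → [+nasal]; word edge.
Target with no active source: position 2 stays [-nasal].

3 5 6 8 9 10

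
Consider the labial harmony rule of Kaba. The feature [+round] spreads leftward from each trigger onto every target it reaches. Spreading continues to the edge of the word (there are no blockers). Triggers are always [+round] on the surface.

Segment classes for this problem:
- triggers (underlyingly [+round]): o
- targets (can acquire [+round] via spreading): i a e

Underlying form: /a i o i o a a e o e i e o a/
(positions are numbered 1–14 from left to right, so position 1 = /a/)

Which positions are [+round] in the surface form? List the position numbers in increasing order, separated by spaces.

1 2 3 4 5 6 7 8 9 10 11 12 13

From /o/ at 3 leftward: 2 /i/ → [+round]; 1 /a/ → [+round]; word edge.
From /o/ at 5 leftward: 4 /i/ → [+round]; 3 /o/ is itself a trigger — this domain ends here.
From /o/ at 9 leftward: 8 /e/ → [+round]; 7 /a/ → [+round]; 6 /a/ → [+round]; 5 /o/ is itself a trigger — this domain ends here.
From /o/ at 13 leftward: 12 /e/ → [+round]; 11 /i/ → [+round]; 10 /e/ → [+round]; 9 /o/ is itself a trigger — this domain ends here.
Target with no active source: position 14 stays [-round].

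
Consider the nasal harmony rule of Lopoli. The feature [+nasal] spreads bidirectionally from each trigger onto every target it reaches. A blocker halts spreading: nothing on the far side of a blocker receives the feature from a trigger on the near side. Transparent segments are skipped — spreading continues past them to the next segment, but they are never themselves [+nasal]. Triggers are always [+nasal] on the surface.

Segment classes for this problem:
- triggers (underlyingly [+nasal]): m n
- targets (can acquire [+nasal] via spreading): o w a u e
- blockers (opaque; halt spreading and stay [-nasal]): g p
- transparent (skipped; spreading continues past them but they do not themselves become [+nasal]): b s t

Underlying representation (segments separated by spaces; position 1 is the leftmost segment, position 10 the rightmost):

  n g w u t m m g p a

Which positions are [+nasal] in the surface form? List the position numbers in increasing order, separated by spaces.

From /n/ at 1 rightward: 2 /g/ blocks.
From /n/ at 1 leftward: word edge.
From /m/ at 6 rightward: 7 /m/ is itself a trigger — this domain ends here.
From /m/ at 6 leftward: 5 /t/ transparent; 4 /u/ → [+nasal]; 3 /w/ → [+nasal]; 2 /g/ blocks.
From /m/ at 7 rightward: 8 /g/ blocks.
From /m/ at 7 leftward: 6 /m/ is itself a trigger — this domain ends here.
Target with no active source: position 10 stays [-nasal].

1 3 4 6 7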